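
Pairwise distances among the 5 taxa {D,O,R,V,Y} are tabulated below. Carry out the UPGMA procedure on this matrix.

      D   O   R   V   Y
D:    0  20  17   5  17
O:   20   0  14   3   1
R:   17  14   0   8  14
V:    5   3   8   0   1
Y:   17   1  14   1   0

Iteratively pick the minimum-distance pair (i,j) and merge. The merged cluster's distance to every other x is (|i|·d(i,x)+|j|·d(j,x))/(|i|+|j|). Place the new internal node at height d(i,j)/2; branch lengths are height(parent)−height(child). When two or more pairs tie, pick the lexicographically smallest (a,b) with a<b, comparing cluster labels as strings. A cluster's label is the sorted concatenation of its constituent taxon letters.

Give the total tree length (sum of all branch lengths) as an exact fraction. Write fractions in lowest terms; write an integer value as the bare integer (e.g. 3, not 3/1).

89/4

step 1: merge (O,Y) at d=1; branch lengths O→1/2, Y→1/2; new cluster OY
  updated: d(D,OY)=37/2, d(OY,R)=14, d(OY,V)=2
step 2: merge (OY,V) at d=2; branch lengths OY→1/2, V→1; new cluster OVY
  updated: d(D,OVY)=14, d(OVY,R)=12
step 3: merge (OVY,R) at d=12; branch lengths OVY→5, R→6; new cluster ORVY
  updated: d(D,ORVY)=59/4
step 4: merge (D,ORVY) at d=59/4; branch lengths D→59/8, ORVY→11/8; new cluster DORVY
final tree: (D:59/8,(((O:1/2,Y:1/2):1/2,V:1):5,R:6):11/8)
total length: 89/4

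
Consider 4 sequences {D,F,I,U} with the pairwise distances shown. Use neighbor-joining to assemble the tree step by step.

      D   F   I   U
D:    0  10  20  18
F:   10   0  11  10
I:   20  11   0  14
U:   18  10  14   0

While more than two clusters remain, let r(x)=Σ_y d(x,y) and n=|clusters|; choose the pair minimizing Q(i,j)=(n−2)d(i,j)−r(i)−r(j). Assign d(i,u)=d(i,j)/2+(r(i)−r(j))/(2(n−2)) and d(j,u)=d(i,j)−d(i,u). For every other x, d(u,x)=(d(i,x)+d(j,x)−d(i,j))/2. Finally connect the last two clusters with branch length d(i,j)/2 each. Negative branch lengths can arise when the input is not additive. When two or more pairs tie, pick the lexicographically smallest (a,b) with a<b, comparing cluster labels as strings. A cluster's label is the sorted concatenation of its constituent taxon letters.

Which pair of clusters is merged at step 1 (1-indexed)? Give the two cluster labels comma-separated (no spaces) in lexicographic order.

D,F

iteration 1: select D,F (d=10, Q=-59); attach at lengths (37/4, 3/4); label the merged cluster DF
  updated: d(DF,I)=21/2, d(DF,U)=9
iteration 2: select DF,I (d=21/2, Q=-67/2); attach at lengths (11/4, 31/4); label the merged cluster DFI
  updated: d(DFI,U)=25/4
iteration 3: select DFI,U (d=25/4); attach at lengths (25/8, 25/8); label the merged cluster DFIU
final tree: (((D:37/4,F:3/4):11/4,I:31/4):25/8,U:25/8)
total length: 107/4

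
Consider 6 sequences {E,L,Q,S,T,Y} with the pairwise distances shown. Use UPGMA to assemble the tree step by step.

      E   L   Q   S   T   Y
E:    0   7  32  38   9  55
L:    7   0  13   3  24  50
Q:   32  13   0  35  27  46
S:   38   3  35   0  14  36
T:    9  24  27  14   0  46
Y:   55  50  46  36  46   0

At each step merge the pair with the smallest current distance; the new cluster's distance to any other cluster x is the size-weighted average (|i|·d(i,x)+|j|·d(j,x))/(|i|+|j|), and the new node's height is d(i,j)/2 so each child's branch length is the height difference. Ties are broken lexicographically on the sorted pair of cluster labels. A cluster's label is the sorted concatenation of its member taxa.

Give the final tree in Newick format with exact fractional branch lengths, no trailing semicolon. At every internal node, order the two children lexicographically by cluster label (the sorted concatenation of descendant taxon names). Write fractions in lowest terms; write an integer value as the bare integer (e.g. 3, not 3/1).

((((E:9/2,T:9/2):47/8,(L:3/2,S:3/2):71/8):3,Q:107/8):397/40,Y:233/10)

1. join L+S (d=3) ⇒ LS; edges |L|=3/2, |S|=3/2
  updated: d(E,LS)=45/2, d(LS,Q)=24, d(LS,T)=19, d(LS,Y)=43
2. join E+T (d=9) ⇒ ET; edges |E|=9/2, |T|=9/2
  updated: d(ET,LS)=83/4, d(ET,Q)=59/2, d(ET,Y)=101/2
3. join ET+LS (d=83/4) ⇒ ELST; edges |ET|=47/8, |LS|=71/8
  updated: d(ELST,Q)=107/4, d(ELST,Y)=187/4
4. join ELST+Q (d=107/4) ⇒ ELQST; edges |ELST|=3, |Q|=107/8
  updated: d(ELQST,Y)=233/5
5. join ELQST+Y (d=233/5) ⇒ ELQSTY; edges |ELQST|=397/40, |Y|=233/10
final tree: ((((E:9/2,T:9/2):47/8,(L:3/2,S:3/2):71/8):3,Q:107/8):397/40,Y:233/10)
total length: 1527/20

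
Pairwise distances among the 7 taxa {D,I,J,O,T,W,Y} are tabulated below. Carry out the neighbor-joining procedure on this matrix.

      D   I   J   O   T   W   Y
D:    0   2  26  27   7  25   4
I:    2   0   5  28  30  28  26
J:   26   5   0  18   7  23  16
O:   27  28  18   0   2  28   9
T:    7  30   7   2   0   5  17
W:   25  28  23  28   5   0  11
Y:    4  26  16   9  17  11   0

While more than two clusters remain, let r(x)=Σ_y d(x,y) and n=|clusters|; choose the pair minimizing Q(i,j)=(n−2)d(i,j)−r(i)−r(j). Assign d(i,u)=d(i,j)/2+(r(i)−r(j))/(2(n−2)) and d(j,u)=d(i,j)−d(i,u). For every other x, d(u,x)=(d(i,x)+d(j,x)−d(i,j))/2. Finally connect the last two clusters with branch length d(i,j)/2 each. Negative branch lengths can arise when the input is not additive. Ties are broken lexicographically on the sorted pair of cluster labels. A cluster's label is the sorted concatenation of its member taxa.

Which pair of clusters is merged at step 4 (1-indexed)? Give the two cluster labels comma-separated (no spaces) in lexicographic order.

step 1: merge (D,I) at d=2, Q=-200; branch lengths D→-9/5, I→19/5; new cluster DI
  updated: d(DI,J)=29/2, d(DI,O)=53/2, d(DI,T)=35/2, d(DI,W)=51/2, d(DI,Y)=14
step 2: merge (O,T) at d=2, Q=-124; branch lengths O→43/8, T→-27/8; new cluster OT
  updated: d(DI,OT)=21, d(J,OT)=23/2, d(OT,W)=31/2, d(OT,Y)=12
step 3: merge (DI,J) at d=29/2, Q=-193/2; branch lengths DI→107/12, J→67/12; new cluster DIJ
  updated: d(DIJ,OT)=9, d(DIJ,W)=17, d(DIJ,Y)=31/4
step 4: merge (DIJ,OT) at d=9, Q=-209/4; branch lengths DIJ→61/16, OT→83/16; new cluster DIJOT
  updated: d(DIJOT,W)=47/4, d(DIJOT,Y)=43/8
step 5: merge (DIJOT,W) at d=47/4, Q=-225/8; branch lengths DIJOT→49/16, W→139/16; new cluster DIJOTW
  updated: d(DIJOTW,Y)=37/16
step 6: merge (DIJOTW,Y) at d=37/16; branch lengths DIJOTW→37/32, Y→37/32; new cluster DIJOTWY
final tree: (((((D:-9/5,I:19/5):107/12,J:67/12):61/16,(O:43/8,T:-27/8):83/16):49/16,W:139/16):37/32,Y:37/32)
total length: 665/16

DIJ,OT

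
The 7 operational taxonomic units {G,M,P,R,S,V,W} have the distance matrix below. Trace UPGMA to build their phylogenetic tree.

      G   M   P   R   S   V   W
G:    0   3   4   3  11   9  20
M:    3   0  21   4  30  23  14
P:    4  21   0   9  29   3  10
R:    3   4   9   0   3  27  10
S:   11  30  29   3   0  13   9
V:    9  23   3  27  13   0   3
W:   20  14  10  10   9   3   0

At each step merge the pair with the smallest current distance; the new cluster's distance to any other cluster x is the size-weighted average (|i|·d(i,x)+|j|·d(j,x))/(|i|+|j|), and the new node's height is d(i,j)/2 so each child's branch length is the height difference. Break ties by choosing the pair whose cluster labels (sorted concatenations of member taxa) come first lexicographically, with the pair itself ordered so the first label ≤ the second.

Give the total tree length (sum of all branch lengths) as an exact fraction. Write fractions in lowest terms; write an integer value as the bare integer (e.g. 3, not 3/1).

iteration 1: select G,M (d=3); attach at lengths (3/2, 3/2); label the merged cluster GM
  updated: d(GM,P)=25/2, d(GM,R)=7/2, d(GM,S)=41/2, d(GM,V)=16, d(GM,W)=17
iteration 2: select P,V (d=3); attach at lengths (3/2, 3/2); label the merged cluster PV
  updated: d(GM,PV)=57/4, d(PV,R)=18, d(PV,S)=21, d(PV,W)=13/2
iteration 3: select R,S (d=3); attach at lengths (3/2, 3/2); label the merged cluster RS
  updated: d(GM,RS)=12, d(PV,RS)=39/2, d(RS,W)=19/2
iteration 4: select PV,W (d=13/2); attach at lengths (7/4, 13/4); label the merged cluster PVW
  updated: d(GM,PVW)=91/6, d(PVW,RS)=97/6
iteration 5: select GM,RS (d=12); attach at lengths (9/2, 9/2); label the merged cluster GMRS
  updated: d(GMRS,PVW)=47/3
iteration 6: select GMRS,PVW (d=47/3); attach at lengths (11/6, 55/12); label the merged cluster GMPRSVW
final tree: (((G:3/2,M:3/2):9/2,(R:3/2,S:3/2):9/2):11/6,((P:3/2,V:3/2):7/4,W:13/4):55/12)
total length: 353/12

353/12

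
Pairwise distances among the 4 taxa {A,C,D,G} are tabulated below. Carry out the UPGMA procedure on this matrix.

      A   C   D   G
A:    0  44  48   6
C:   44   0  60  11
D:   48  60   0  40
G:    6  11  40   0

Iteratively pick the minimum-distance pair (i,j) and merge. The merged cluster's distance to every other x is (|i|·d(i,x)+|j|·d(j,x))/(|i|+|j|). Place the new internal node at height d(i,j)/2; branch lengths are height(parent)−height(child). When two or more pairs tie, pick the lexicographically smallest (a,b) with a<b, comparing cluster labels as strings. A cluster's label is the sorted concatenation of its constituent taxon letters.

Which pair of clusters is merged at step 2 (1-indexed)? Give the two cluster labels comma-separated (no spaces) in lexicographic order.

iteration 1: select A,G (d=6); attach at lengths (3, 3); label the merged cluster AG
  updated: d(AG,C)=55/2, d(AG,D)=44
iteration 2: select AG,C (d=55/2); attach at lengths (43/4, 55/4); label the merged cluster ACG
  updated: d(ACG,D)=148/3
iteration 3: select ACG,D (d=148/3); attach at lengths (131/12, 74/3); label the merged cluster ACDG
final tree: (((A:3,G:3):43/4,C:55/4):131/12,D:74/3)
total length: 793/12

AG,C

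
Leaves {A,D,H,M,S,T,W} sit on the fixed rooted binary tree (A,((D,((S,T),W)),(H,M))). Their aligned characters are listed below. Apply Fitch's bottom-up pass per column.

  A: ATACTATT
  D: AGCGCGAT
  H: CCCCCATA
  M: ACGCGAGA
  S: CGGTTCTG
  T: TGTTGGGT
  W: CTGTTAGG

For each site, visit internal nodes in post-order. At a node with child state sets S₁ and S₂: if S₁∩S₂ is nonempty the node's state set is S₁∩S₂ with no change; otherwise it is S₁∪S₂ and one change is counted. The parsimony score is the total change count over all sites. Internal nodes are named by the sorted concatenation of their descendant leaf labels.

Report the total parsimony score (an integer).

[col 0] ST: children S:{C}, T:{T} ∪→ {C,T}; cost 1
[col 0] STW: children ST:{C,T}, W:{C} ∩→ {C}; cost 0
[col 0] DSTW: children D:{A}, STW:{C} ∪→ {A,C}; cost 1
[col 0] HM: children H:{C}, M:{A} ∪→ {A,C}; cost 1
[col 0] DHMSTW: children DSTW:{A,C}, HM:{A,C} ∩→ {A,C}; cost 0
[col 0] ADHMSTW: children A:{A}, DHMSTW:{A,C} ∩→ {A}; cost 0
[col 1] ST: children S:{G}, T:{G} ∩→ {G}; cost 0
[col 1] STW: children ST:{G}, W:{T} ∪→ {G,T}; cost 1
[col 1] DSTW: children D:{G}, STW:{G,T} ∩→ {G}; cost 0
[col 1] HM: children H:{C}, M:{C} ∩→ {C}; cost 0
[col 1] DHMSTW: children DSTW:{G}, HM:{C} ∪→ {C,G}; cost 1
[col 1] ADHMSTW: children A:{T}, DHMSTW:{C,G} ∪→ {C,G,T}; cost 1
[col 2] ST: children S:{G}, T:{T} ∪→ {G,T}; cost 1
[col 2] STW: children ST:{G,T}, W:{G} ∩→ {G}; cost 0
[col 2] DSTW: children D:{C}, STW:{G} ∪→ {C,G}; cost 1
[col 2] HM: children H:{C}, M:{G} ∪→ {C,G}; cost 1
[col 2] DHMSTW: children DSTW:{C,G}, HM:{C,G} ∩→ {C,G}; cost 0
[col 2] ADHMSTW: children A:{A}, DHMSTW:{C,G} ∪→ {A,C,G}; cost 1
[col 3] ST: children S:{T}, T:{T} ∩→ {T}; cost 0
[col 3] STW: children ST:{T}, W:{T} ∩→ {T}; cost 0
[col 3] DSTW: children D:{G}, STW:{T} ∪→ {G,T}; cost 1
[col 3] HM: children H:{C}, M:{C} ∩→ {C}; cost 0
[col 3] DHMSTW: children DSTW:{G,T}, HM:{C} ∪→ {C,G,T}; cost 1
[col 3] ADHMSTW: children A:{C}, DHMSTW:{C,G,T} ∩→ {C}; cost 0
[col 4] ST: children S:{T}, T:{G} ∪→ {G,T}; cost 1
[col 4] STW: children ST:{G,T}, W:{T} ∩→ {T}; cost 0
[col 4] DSTW: children D:{C}, STW:{T} ∪→ {C,T}; cost 1
[col 4] HM: children H:{C}, M:{G} ∪→ {C,G}; cost 1
[col 4] DHMSTW: children DSTW:{C,T}, HM:{C,G} ∩→ {C}; cost 0
[col 4] ADHMSTW: children A:{T}, DHMSTW:{C} ∪→ {C,T}; cost 1
[col 5] ST: children S:{C}, T:{G} ∪→ {C,G}; cost 1
[col 5] STW: children ST:{C,G}, W:{A} ∪→ {A,C,G}; cost 1
[col 5] DSTW: children D:{G}, STW:{A,C,G} ∩→ {G}; cost 0
[col 5] HM: children H:{A}, M:{A} ∩→ {A}; cost 0
[col 5] DHMSTW: children DSTW:{G}, HM:{A} ∪→ {A,G}; cost 1
[col 5] ADHMSTW: children A:{A}, DHMSTW:{A,G} ∩→ {A}; cost 0
[col 6] ST: children S:{T}, T:{G} ∪→ {G,T}; cost 1
[col 6] STW: children ST:{G,T}, W:{G} ∩→ {G}; cost 0
[col 6] DSTW: children D:{A}, STW:{G} ∪→ {A,G}; cost 1
[col 6] HM: children H:{T}, M:{G} ∪→ {G,T}; cost 1
[col 6] DHMSTW: children DSTW:{A,G}, HM:{G,T} ∩→ {G}; cost 0
[col 6] ADHMSTW: children A:{T}, DHMSTW:{G} ∪→ {G,T}; cost 1
[col 7] ST: children S:{G}, T:{T} ∪→ {G,T}; cost 1
[col 7] STW: children ST:{G,T}, W:{G} ∩→ {G}; cost 0
[col 7] DSTW: children D:{T}, STW:{G} ∪→ {G,T}; cost 1
[col 7] HM: children H:{A}, M:{A} ∩→ {A}; cost 0
[col 7] DHMSTW: children DSTW:{G,T}, HM:{A} ∪→ {A,G,T}; cost 1
[col 7] ADHMSTW: children A:{T}, DHMSTW:{A,G,T} ∩→ {T}; cost 0
per-site changes: [3, 3, 4, 2, 4, 3, 4, 3]; total = 26

26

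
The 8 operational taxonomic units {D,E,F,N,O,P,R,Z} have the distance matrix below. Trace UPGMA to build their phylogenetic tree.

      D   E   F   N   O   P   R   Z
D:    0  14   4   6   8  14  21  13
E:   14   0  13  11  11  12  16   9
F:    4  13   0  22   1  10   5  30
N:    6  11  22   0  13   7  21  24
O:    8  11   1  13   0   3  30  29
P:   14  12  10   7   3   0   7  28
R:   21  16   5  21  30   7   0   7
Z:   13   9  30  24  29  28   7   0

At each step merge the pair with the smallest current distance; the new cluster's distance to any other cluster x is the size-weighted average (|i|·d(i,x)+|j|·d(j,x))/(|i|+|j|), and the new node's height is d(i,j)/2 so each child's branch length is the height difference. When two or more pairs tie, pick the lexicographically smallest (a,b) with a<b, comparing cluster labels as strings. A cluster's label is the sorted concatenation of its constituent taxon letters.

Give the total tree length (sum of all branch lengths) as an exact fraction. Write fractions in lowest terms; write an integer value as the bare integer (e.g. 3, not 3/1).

2501/60

iteration 1: select F,O (d=1); attach at lengths (1/2, 1/2); label the merged cluster FO
  updated: d(D,FO)=6, d(E,FO)=12, d(FO,N)=35/2, d(FO,P)=13/2, d(FO,R)=35/2, d(FO,Z)=59/2
iteration 2: select D,FO (d=6); attach at lengths (3, 5/2); label the merged cluster DFO
  updated: d(DFO,E)=38/3, d(DFO,N)=41/3, d(DFO,P)=9, d(DFO,R)=56/3, d(DFO,Z)=24
iteration 3: select N,P (d=7); attach at lengths (7/2, 7/2); label the merged cluster NP
  updated: d(DFO,NP)=34/3, d(E,NP)=23/2, d(NP,R)=14, d(NP,Z)=26
iteration 4: select R,Z (d=7); attach at lengths (7/2, 7/2); label the merged cluster RZ
  updated: d(DFO,RZ)=64/3, d(E,RZ)=25/2, d(NP,RZ)=20
iteration 5: select DFO,NP (d=34/3); attach at lengths (8/3, 13/6); label the merged cluster DFNOP
  updated: d(DFNOP,E)=61/5, d(DFNOP,RZ)=104/5
iteration 6: select DFNOP,E (d=61/5); attach at lengths (13/30, 61/10); label the merged cluster DEFNOP
  updated: d(DEFNOP,RZ)=233/12
iteration 7: select DEFNOP,RZ (d=233/12); attach at lengths (433/120, 149/24); label the merged cluster DEFNOPRZ
final tree: ((((D:3,(F:1/2,O:1/2):5/2):8/3,(N:7/2,P:7/2):13/6):13/30,E:61/10):433/120,(R:7/2,Z:7/2):149/24)
total length: 2501/60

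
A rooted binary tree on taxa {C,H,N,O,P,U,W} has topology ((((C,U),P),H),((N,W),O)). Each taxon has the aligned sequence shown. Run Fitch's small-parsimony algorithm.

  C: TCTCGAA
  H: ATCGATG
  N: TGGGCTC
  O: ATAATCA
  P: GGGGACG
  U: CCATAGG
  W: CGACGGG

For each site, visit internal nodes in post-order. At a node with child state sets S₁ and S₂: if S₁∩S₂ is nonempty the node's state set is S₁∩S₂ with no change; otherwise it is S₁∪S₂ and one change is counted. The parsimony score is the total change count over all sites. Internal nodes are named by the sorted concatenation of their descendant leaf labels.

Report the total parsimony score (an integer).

28

CU@0: {T} ∪ {C} = {C,T} (union, +1)
CPU@0: {C,T} ∪ {G} = {C,G,T} (union, +1)
CHPU@0: {C,G,T} ∪ {A} = {A,C,G,T} (union, +1)
NW@0: {T} ∪ {C} = {C,T} (union, +1)
NOW@0: {C,T} ∪ {A} = {A,C,T} (union, +1)
CHNOPUW@0: {A,C,G,T} ∩ {A,C,T} = {A,C,T} (intersection, +0)
CU@1: {C} ∩ {C} = {C} (intersection, +0)
CPU@1: {C} ∪ {G} = {C,G} (union, +1)
CHPU@1: {C,G} ∪ {T} = {C,G,T} (union, +1)
NW@1: {G} ∩ {G} = {G} (intersection, +0)
NOW@1: {G} ∪ {T} = {G,T} (union, +1)
CHNOPUW@1: {C,G,T} ∩ {G,T} = {G,T} (intersection, +0)
CU@2: {T} ∪ {A} = {A,T} (union, +1)
CPU@2: {A,T} ∪ {G} = {A,G,T} (union, +1)
CHPU@2: {A,G,T} ∪ {C} = {A,C,G,T} (union, +1)
NW@2: {G} ∪ {A} = {A,G} (union, +1)
NOW@2: {A,G} ∩ {A} = {A} (intersection, +0)
CHNOPUW@2: {A,C,G,T} ∩ {A} = {A} (intersection, +0)
CU@3: {C} ∪ {T} = {C,T} (union, +1)
CPU@3: {C,T} ∪ {G} = {C,G,T} (union, +1)
CHPU@3: {C,G,T} ∩ {G} = {G} (intersection, +0)
NW@3: {G} ∪ {C} = {C,G} (union, +1)
NOW@3: {C,G} ∪ {A} = {A,C,G} (union, +1)
CHNOPUW@3: {G} ∩ {A,C,G} = {G} (intersection, +0)
CU@4: {G} ∪ {A} = {A,G} (union, +1)
CPU@4: {A,G} ∩ {A} = {A} (intersection, +0)
CHPU@4: {A} ∩ {A} = {A} (intersection, +0)
NW@4: {C} ∪ {G} = {C,G} (union, +1)
NOW@4: {C,G} ∪ {T} = {C,G,T} (union, +1)
CHNOPUW@4: {A} ∪ {C,G,T} = {A,C,G,T} (union, +1)
CU@5: {A} ∪ {G} = {A,G} (union, +1)
CPU@5: {A,G} ∪ {C} = {A,C,G} (union, +1)
CHPU@5: {A,C,G} ∪ {T} = {A,C,G,T} (union, +1)
NW@5: {T} ∪ {G} = {G,T} (union, +1)
NOW@5: {G,T} ∪ {C} = {C,G,T} (union, +1)
CHNOPUW@5: {A,C,G,T} ∩ {C,G,T} = {C,G,T} (intersection, +0)
CU@6: {A} ∪ {G} = {A,G} (union, +1)
CPU@6: {A,G} ∩ {G} = {G} (intersection, +0)
CHPU@6: {G} ∩ {G} = {G} (intersection, +0)
NW@6: {C} ∪ {G} = {C,G} (union, +1)
NOW@6: {C,G} ∪ {A} = {A,C,G} (union, +1)
CHNOPUW@6: {G} ∩ {A,C,G} = {G} (intersection, +0)
per-site changes: [5, 3, 4, 4, 4, 5, 3]; total = 28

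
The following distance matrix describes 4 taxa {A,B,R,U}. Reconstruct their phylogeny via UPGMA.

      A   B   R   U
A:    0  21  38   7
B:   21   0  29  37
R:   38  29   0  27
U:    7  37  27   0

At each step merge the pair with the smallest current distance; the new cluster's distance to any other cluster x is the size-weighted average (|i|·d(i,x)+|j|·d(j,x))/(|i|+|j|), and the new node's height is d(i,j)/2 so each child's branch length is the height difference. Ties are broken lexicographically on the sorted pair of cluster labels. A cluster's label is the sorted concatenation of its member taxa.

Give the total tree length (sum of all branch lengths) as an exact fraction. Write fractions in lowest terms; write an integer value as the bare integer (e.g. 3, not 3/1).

148/3

iteration 1: select A,U (d=7); attach at lengths (7/2, 7/2); label the merged cluster AU
  updated: d(AU,B)=29, d(AU,R)=65/2
iteration 2: select AU,B (d=29); attach at lengths (11, 29/2); label the merged cluster ABU
  updated: d(ABU,R)=94/3
iteration 3: select ABU,R (d=94/3); attach at lengths (7/6, 47/3); label the merged cluster ABRU
final tree: (((A:7/2,U:7/2):11,B:29/2):7/6,R:47/3)
total length: 148/3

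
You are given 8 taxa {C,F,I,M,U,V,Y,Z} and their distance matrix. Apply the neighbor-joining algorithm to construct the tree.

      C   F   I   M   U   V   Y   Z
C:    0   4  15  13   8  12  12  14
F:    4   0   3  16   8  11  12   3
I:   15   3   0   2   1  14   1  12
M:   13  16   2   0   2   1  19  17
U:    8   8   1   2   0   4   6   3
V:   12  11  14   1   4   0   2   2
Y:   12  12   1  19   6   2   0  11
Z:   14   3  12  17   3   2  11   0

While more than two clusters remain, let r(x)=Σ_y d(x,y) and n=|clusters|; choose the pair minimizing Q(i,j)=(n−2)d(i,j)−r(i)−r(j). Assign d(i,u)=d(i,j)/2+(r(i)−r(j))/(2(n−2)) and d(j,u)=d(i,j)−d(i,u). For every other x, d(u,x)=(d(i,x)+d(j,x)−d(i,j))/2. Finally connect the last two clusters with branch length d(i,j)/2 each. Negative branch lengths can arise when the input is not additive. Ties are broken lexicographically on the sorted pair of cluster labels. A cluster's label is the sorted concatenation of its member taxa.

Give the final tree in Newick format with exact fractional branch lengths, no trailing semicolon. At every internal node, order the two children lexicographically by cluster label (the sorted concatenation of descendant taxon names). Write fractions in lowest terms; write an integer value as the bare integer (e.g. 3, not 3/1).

step 1: merge (C,F) at d=4, Q=-111; branch lengths C→15/4, F→1/4; new cluster CF
  updated: d(CF,I)=7, d(CF,M)=25/2, d(CF,U)=6, d(CF,V)=19/2, d(CF,Y)=10, d(CF,Z)=13/2
step 2: merge (I,Y) at d=1, Q=-81; branch lengths I→-7/10, Y→17/10; new cluster IY
  updated: d(CF,IY)=8, d(IY,M)=10, d(IY,U)=3, d(IY,V)=15/2, d(IY,Z)=11
step 3: merge (M,V) at d=1, Q=-125/2; branch lengths M→45/16, V→-29/16; new cluster MV
  updated: d(CF,MV)=21/2, d(IY,MV)=33/4, d(MV,U)=5/2, d(MV,Z)=9
step 4: merge (CF,Z) at d=13/2, Q=-41; branch lengths CF→7/2, Z→3; new cluster CFZ
  updated: d(CFZ,IY)=25/4, d(CFZ,MV)=13/2, d(CFZ,U)=5/4
step 5: merge (CFZ,IY) at d=25/4, Q=-19; branch lengths CFZ→9/4, IY→4; new cluster CFIYZ
  updated: d(CFIYZ,MV)=17/4, d(CFIYZ,U)=-1
step 6: merge (CFIYZ,MV) at d=17/4, Q=-23/4; branch lengths CFIYZ→3/8, MV→31/8; new cluster CFIMVYZ
  updated: d(CFIMVYZ,U)=-11/8
step 7: merge (CFIMVYZ,U) at d=-11/8; branch lengths CFIMVYZ→-11/16, U→-11/16; new cluster CFIMUVYZ
final tree: (((((C:15/4,F:1/4):7/2,Z:3):9/4,(I:-7/10,Y:17/10):4):3/8,(M:45/16,V:-29/16):31/8):-11/16,U:-11/16)
total length: 173/8

(((((C:15/4,F:1/4):7/2,Z:3):9/4,(I:-7/10,Y:17/10):4):3/8,(M:45/16,V:-29/16):31/8):-11/16,U:-11/16)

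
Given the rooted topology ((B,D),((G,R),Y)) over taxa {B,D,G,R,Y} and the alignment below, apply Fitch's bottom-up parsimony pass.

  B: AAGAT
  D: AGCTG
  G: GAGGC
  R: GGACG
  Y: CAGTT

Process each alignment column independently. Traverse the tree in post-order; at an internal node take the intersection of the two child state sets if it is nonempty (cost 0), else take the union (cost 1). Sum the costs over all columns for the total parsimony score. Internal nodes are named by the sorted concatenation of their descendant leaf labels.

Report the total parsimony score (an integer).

BD@0: {A} ∩ {A} = {A} (intersection, +0)
GR@0: {G} ∩ {G} = {G} (intersection, +0)
GRY@0: {G} ∪ {C} = {C,G} (union, +1)
BDGRY@0: {A} ∪ {C,G} = {A,C,G} (union, +1)
BD@1: {A} ∪ {G} = {A,G} (union, +1)
GR@1: {A} ∪ {G} = {A,G} (union, +1)
GRY@1: {A,G} ∩ {A} = {A} (intersection, +0)
BDGRY@1: {A,G} ∩ {A} = {A} (intersection, +0)
BD@2: {G} ∪ {C} = {C,G} (union, +1)
GR@2: {G} ∪ {A} = {A,G} (union, +1)
GRY@2: {A,G} ∩ {G} = {G} (intersection, +0)
BDGRY@2: {C,G} ∩ {G} = {G} (intersection, +0)
BD@3: {A} ∪ {T} = {A,T} (union, +1)
GR@3: {G} ∪ {C} = {C,G} (union, +1)
GRY@3: {C,G} ∪ {T} = {C,G,T} (union, +1)
BDGRY@3: {A,T} ∩ {C,G,T} = {T} (intersection, +0)
BD@4: {T} ∪ {G} = {G,T} (union, +1)
GR@4: {C} ∪ {G} = {C,G} (union, +1)
GRY@4: {C,G} ∪ {T} = {C,G,T} (union, +1)
BDGRY@4: {G,T} ∩ {C,G,T} = {G,T} (intersection, +0)
per-site changes: [2, 2, 2, 3, 3]; total = 12

12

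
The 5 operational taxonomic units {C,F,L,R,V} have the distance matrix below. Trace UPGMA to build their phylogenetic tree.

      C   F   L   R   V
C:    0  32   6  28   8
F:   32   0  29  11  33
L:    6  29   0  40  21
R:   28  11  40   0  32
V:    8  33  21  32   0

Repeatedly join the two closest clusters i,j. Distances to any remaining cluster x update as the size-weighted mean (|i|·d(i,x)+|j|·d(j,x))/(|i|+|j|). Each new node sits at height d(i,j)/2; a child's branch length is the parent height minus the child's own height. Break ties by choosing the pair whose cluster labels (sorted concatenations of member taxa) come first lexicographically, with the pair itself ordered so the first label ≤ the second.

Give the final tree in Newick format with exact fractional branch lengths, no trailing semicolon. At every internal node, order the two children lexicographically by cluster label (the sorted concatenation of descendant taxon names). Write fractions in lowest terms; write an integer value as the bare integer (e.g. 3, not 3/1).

1. join C+L (d=6) ⇒ CL; edges |C|=3, |L|=3
  updated: d(CL,F)=61/2, d(CL,R)=34, d(CL,V)=29/2
2. join F+R (d=11) ⇒ FR; edges |F|=11/2, |R|=11/2
  updated: d(CL,FR)=129/4, d(FR,V)=65/2
3. join CL+V (d=29/2) ⇒ CLV; edges |CL|=17/4, |V|=29/4
  updated: d(CLV,FR)=97/3
4. join CLV+FR (d=97/3) ⇒ CFLRV; edges |CLV|=107/12, |FR|=32/3
final tree: (((C:3,L:3):17/4,V:29/4):107/12,(F:11/2,R:11/2):32/3)
total length: 577/12

(((C:3,L:3):17/4,V:29/4):107/12,(F:11/2,R:11/2):32/3)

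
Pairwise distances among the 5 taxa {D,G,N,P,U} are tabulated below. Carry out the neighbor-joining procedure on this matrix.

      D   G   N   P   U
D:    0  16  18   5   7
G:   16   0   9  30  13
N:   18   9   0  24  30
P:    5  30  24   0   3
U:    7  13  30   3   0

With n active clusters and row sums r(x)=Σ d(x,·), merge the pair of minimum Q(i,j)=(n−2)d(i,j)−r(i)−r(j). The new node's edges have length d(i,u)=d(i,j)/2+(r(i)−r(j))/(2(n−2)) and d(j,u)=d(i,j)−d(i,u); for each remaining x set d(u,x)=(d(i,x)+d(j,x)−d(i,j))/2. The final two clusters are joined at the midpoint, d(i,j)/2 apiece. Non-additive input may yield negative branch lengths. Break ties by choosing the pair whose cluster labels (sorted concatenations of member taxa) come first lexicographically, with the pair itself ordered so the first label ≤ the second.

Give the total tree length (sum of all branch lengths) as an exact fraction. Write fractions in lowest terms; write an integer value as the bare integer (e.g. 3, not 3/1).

step 1: merge (G,N) at d=9, Q=-122; branch lengths G→7/3, N→20/3; new cluster GN
  updated: d(D,GN)=25/2, d(GN,P)=45/2, d(GN,U)=17
step 2: merge (D,GN) at d=25/2, Q=-103/2; branch lengths D→-5/8, GN→105/8; new cluster DGN
  updated: d(DGN,P)=15/2, d(DGN,U)=23/4
step 3: merge (DGN,P) at d=15/2, Q=-65/4; branch lengths DGN→41/8, P→19/8; new cluster DGNP
  updated: d(DGNP,U)=5/8
step 4: merge (DGNP,U) at d=5/8; branch lengths DGNP→5/16, U→5/16; new cluster DGNPU
final tree: (((D:-5/8,(G:7/3,N:20/3):105/8):41/8,P:19/8):5/16,U:5/16)
total length: 237/8

237/8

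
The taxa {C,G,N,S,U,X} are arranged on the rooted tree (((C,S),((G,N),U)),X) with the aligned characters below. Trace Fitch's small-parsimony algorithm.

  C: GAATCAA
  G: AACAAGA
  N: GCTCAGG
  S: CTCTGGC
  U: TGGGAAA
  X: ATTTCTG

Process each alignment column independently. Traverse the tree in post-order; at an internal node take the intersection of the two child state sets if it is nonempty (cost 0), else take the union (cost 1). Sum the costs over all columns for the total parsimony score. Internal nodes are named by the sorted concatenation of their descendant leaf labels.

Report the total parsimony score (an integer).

23

site 0, node CS: C={G} ∪ S={C} → {C,G} (+1)
site 0, node GN: G={A} ∪ N={G} → {A,G} (+1)
site 0, node GNU: GN={A,G} ∪ U={T} → {A,G,T} (+1)
site 0, node CGNSU: CS={C,G} ∩ GNU={A,G,T} → {G} (+0)
site 0, node CGNSUX: CGNSU={G} ∪ X={A} → {A,G} (+1)
site 1, node CS: C={A} ∪ S={T} → {A,T} (+1)
site 1, node GN: G={A} ∪ N={C} → {A,C} (+1)
site 1, node GNU: GN={A,C} ∪ U={G} → {A,C,G} (+1)
site 1, node CGNSU: CS={A,T} ∩ GNU={A,C,G} → {A} (+0)
site 1, node CGNSUX: CGNSU={A} ∪ X={T} → {A,T} (+1)
site 2, node CS: C={A} ∪ S={C} → {A,C} (+1)
site 2, node GN: G={C} ∪ N={T} → {C,T} (+1)
site 2, node GNU: GN={C,T} ∪ U={G} → {C,G,T} (+1)
site 2, node CGNSU: CS={A,C} ∩ GNU={C,G,T} → {C} (+0)
site 2, node CGNSUX: CGNSU={C} ∪ X={T} → {C,T} (+1)
site 3, node CS: C={T} ∩ S={T} → {T} (+0)
site 3, node GN: G={A} ∪ N={C} → {A,C} (+1)
site 3, node GNU: GN={A,C} ∪ U={G} → {A,C,G} (+1)
site 3, node CGNSU: CS={T} ∪ GNU={A,C,G} → {A,C,G,T} (+1)
site 3, node CGNSUX: CGNSU={A,C,G,T} ∩ X={T} → {T} (+0)
site 4, node CS: C={C} ∪ S={G} → {C,G} (+1)
site 4, node GN: G={A} ∩ N={A} → {A} (+0)
site 4, node GNU: GN={A} ∩ U={A} → {A} (+0)
site 4, node CGNSU: CS={C,G} ∪ GNU={A} → {A,C,G} (+1)
site 4, node CGNSUX: CGNSU={A,C,G} ∩ X={C} → {C} (+0)
site 5, node CS: C={A} ∪ S={G} → {A,G} (+1)
site 5, node GN: G={G} ∩ N={G} → {G} (+0)
site 5, node GNU: GN={G} ∪ U={A} → {A,G} (+1)
site 5, node CGNSU: CS={A,G} ∩ GNU={A,G} → {A,G} (+0)
site 5, node CGNSUX: CGNSU={A,G} ∪ X={T} → {A,G,T} (+1)
site 6, node CS: C={A} ∪ S={C} → {A,C} (+1)
site 6, node GN: G={A} ∪ N={G} → {A,G} (+1)
site 6, node GNU: GN={A,G} ∩ U={A} → {A} (+0)
site 6, node CGNSU: CS={A,C} ∩ GNU={A} → {A} (+0)
site 6, node CGNSUX: CGNSU={A} ∪ X={G} → {A,G} (+1)
per-site changes: [4, 4, 4, 3, 2, 3, 3]; total = 23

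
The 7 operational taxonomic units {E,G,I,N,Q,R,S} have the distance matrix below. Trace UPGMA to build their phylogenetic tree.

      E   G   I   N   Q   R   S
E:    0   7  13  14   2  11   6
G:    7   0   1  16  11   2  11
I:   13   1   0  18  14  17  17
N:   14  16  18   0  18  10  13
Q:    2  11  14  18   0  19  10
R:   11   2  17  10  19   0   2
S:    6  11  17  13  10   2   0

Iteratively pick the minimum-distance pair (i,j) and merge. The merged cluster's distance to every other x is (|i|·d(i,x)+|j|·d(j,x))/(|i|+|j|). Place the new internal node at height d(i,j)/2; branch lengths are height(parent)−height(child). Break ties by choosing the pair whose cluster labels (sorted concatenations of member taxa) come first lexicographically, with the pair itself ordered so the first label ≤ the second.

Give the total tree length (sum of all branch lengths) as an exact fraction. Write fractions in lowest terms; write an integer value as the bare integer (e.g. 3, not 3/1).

iteration 1: select G,I (d=1); attach at lengths (1/2, 1/2); label the merged cluster GI
  updated: d(E,GI)=10, d(GI,N)=17, d(GI,Q)=25/2, d(GI,R)=19/2, d(GI,S)=14
iteration 2: select E,Q (d=2); attach at lengths (1, 1); label the merged cluster EQ
  updated: d(EQ,GI)=45/4, d(EQ,N)=16, d(EQ,R)=15, d(EQ,S)=8
iteration 3: select R,S (d=2); attach at lengths (1, 1); label the merged cluster RS
  updated: d(EQ,RS)=23/2, d(GI,RS)=47/4, d(N,RS)=23/2
iteration 4: select EQ,GI (d=45/4); attach at lengths (37/8, 41/8); label the merged cluster EGIQ
  updated: d(EGIQ,N)=33/2, d(EGIQ,RS)=93/8
iteration 5: select N,RS (d=23/2); attach at lengths (23/4, 19/4); label the merged cluster NRS
  updated: d(EGIQ,NRS)=53/4
iteration 6: select EGIQ,NRS (d=53/4); attach at lengths (1, 7/8); label the merged cluster EGINQRS
final tree: (((E:1,Q:1):37/8,(G:1/2,I:1/2):41/8):1,(N:23/4,(R:1,S:1):19/4):7/8)
total length: 217/8

217/8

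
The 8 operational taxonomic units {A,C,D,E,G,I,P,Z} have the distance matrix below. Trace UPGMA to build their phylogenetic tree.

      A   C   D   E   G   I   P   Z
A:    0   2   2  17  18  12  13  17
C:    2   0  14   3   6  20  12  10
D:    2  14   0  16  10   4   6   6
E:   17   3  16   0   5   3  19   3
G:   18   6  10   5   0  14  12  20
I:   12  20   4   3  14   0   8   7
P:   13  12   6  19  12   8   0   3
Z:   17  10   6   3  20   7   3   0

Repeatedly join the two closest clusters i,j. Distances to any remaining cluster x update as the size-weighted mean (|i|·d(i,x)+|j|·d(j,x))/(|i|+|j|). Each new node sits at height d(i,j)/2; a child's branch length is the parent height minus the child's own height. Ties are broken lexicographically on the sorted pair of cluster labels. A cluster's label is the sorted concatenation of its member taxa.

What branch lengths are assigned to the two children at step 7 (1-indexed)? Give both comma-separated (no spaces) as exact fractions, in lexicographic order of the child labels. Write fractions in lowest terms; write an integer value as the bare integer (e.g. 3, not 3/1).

1/14,85/14

step 1: merge (A,C) at d=2; branch lengths A→1, C→1; new cluster AC
  updated: d(AC,D)=8, d(AC,E)=10, d(AC,G)=12, d(AC,I)=16, d(AC,P)=25/2, d(AC,Z)=27/2
step 2: merge (E,I) at d=3; branch lengths E→3/2, I→3/2; new cluster EI
  updated: d(AC,EI)=13, d(D,EI)=10, d(EI,G)=19/2, d(EI,P)=27/2, d(EI,Z)=5
step 3: merge (P,Z) at d=3; branch lengths P→3/2, Z→3/2; new cluster PZ
  updated: d(AC,PZ)=13, d(D,PZ)=6, d(EI,PZ)=37/4, d(G,PZ)=16
step 4: merge (D,PZ) at d=6; branch lengths D→3, PZ→3/2; new cluster DPZ
  updated: d(AC,DPZ)=34/3, d(DPZ,EI)=19/2, d(DPZ,G)=14
step 5: merge (DPZ,EI) at d=19/2; branch lengths DPZ→7/4, EI→13/4; new cluster DEIPZ
  updated: d(AC,DEIPZ)=12, d(DEIPZ,G)=61/5
step 6: merge (AC,DEIPZ) at d=12; branch lengths AC→5, DEIPZ→5/4; new cluster ACDEIPZ
  updated: d(ACDEIPZ,G)=85/7
step 7: merge (ACDEIPZ,G) at d=85/7; branch lengths ACDEIPZ→1/14, G→85/14; new cluster ACDEGIPZ
final tree: (((A:1,C:1):5,((D:3,(P:3/2,Z:3/2):3/2):7/4,(E:3/2,I:3/2):13/4):5/4):1/14,G:85/14)
total length: 837/28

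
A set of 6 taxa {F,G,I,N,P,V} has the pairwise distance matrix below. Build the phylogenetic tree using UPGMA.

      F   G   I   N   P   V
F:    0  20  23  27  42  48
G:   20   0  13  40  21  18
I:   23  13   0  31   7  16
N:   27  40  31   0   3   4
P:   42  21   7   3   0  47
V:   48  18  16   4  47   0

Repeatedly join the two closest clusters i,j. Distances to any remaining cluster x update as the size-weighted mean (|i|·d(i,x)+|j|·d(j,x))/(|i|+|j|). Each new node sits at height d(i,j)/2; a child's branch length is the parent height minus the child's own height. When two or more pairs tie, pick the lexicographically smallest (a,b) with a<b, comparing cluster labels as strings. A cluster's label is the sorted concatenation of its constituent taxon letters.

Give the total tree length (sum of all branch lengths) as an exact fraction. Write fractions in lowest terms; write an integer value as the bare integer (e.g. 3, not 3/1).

61

1. join N+P (d=3) ⇒ NP; edges |N|=3/2, |P|=3/2
  updated: d(F,NP)=69/2, d(G,NP)=61/2, d(I,NP)=19, d(NP,V)=51/2
2. join G+I (d=13) ⇒ GI; edges |G|=13/2, |I|=13/2
  updated: d(F,GI)=43/2, d(GI,NP)=99/4, d(GI,V)=17
3. join GI+V (d=17) ⇒ GIV; edges |GI|=2, |V|=17/2
  updated: d(F,GIV)=91/3, d(GIV,NP)=25
4. join GIV+NP (d=25) ⇒ GINPV; edges |GIV|=4, |NP|=11
  updated: d(F,GINPV)=32
5. join F+GINPV (d=32) ⇒ FGINPV; edges |F|=16, |GINPV|=7/2
final tree: (F:16,(((G:13/2,I:13/2):2,V:17/2):4,(N:3/2,P:3/2):11):7/2)
total length: 61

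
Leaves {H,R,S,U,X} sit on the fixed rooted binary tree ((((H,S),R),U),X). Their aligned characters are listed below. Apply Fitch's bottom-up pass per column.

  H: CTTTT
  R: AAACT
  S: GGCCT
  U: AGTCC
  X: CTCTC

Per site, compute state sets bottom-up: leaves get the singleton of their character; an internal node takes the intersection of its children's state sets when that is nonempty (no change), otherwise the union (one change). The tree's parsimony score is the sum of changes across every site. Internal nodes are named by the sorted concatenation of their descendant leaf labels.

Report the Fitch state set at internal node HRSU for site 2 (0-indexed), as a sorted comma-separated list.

T

[col 0] HS: children H:{C}, S:{G} ∪→ {C,G}; cost 1
[col 0] HRS: children HS:{C,G}, R:{A} ∪→ {A,C,G}; cost 1
[col 0] HRSU: children HRS:{A,C,G}, U:{A} ∩→ {A}; cost 0
[col 0] HRSUX: children HRSU:{A}, X:{C} ∪→ {A,C}; cost 1
[col 1] HS: children H:{T}, S:{G} ∪→ {G,T}; cost 1
[col 1] HRS: children HS:{G,T}, R:{A} ∪→ {A,G,T}; cost 1
[col 1] HRSU: children HRS:{A,G,T}, U:{G} ∩→ {G}; cost 0
[col 1] HRSUX: children HRSU:{G}, X:{T} ∪→ {G,T}; cost 1
[col 2] HS: children H:{T}, S:{C} ∪→ {C,T}; cost 1
[col 2] HRS: children HS:{C,T}, R:{A} ∪→ {A,C,T}; cost 1
[col 2] HRSU: children HRS:{A,C,T}, U:{T} ∩→ {T}; cost 0
[col 2] HRSUX: children HRSU:{T}, X:{C} ∪→ {C,T}; cost 1
[col 3] HS: children H:{T}, S:{C} ∪→ {C,T}; cost 1
[col 3] HRS: children HS:{C,T}, R:{C} ∩→ {C}; cost 0
[col 3] HRSU: children HRS:{C}, U:{C} ∩→ {C}; cost 0
[col 3] HRSUX: children HRSU:{C}, X:{T} ∪→ {C,T}; cost 1
[col 4] HS: children H:{T}, S:{T} ∩→ {T}; cost 0
[col 4] HRS: children HS:{T}, R:{T} ∩→ {T}; cost 0
[col 4] HRSU: children HRS:{T}, U:{C} ∪→ {C,T}; cost 1
[col 4] HRSUX: children HRSU:{C,T}, X:{C} ∩→ {C}; cost 0
per-site changes: [3, 3, 3, 2, 1]; total = 12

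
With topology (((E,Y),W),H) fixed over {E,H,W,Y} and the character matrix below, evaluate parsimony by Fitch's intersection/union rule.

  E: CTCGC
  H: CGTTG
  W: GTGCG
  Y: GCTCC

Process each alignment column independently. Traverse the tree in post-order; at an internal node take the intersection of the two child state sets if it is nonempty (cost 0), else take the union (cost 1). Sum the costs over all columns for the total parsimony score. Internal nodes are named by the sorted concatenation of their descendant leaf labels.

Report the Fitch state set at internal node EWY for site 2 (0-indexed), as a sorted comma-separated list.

EY@0: {C} ∪ {G} = {C,G} (union, +1)
EWY@0: {C,G} ∩ {G} = {G} (intersection, +0)
EHWY@0: {G} ∪ {C} = {C,G} (union, +1)
EY@1: {T} ∪ {C} = {C,T} (union, +1)
EWY@1: {C,T} ∩ {T} = {T} (intersection, +0)
EHWY@1: {T} ∪ {G} = {G,T} (union, +1)
EY@2: {C} ∪ {T} = {C,T} (union, +1)
EWY@2: {C,T} ∪ {G} = {C,G,T} (union, +1)
EHWY@2: {C,G,T} ∩ {T} = {T} (intersection, +0)
EY@3: {G} ∪ {C} = {C,G} (union, +1)
EWY@3: {C,G} ∩ {C} = {C} (intersection, +0)
EHWY@3: {C} ∪ {T} = {C,T} (union, +1)
EY@4: {C} ∩ {C} = {C} (intersection, +0)
EWY@4: {C} ∪ {G} = {C,G} (union, +1)
EHWY@4: {C,G} ∩ {G} = {G} (intersection, +0)
per-site changes: [2, 2, 2, 2, 1]; total = 9

C,G,T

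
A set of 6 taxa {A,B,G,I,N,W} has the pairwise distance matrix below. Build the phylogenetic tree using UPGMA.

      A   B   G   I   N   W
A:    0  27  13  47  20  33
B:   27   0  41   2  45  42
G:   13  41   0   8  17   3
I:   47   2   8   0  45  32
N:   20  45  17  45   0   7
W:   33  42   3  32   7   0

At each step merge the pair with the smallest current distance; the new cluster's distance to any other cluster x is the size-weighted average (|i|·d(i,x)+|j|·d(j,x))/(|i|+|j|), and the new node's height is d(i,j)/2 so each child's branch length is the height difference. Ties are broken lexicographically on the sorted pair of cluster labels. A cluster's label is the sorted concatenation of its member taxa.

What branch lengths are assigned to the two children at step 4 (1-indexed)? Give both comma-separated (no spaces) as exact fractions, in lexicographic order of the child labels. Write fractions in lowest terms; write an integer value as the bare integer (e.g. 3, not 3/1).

11,5

iteration 1: select B,I (d=2); attach at lengths (1, 1); label the merged cluster BI
  updated: d(A,BI)=37, d(BI,G)=49/2, d(BI,N)=45, d(BI,W)=37
iteration 2: select G,W (d=3); attach at lengths (3/2, 3/2); label the merged cluster GW
  updated: d(A,GW)=23, d(BI,GW)=123/4, d(GW,N)=12
iteration 3: select GW,N (d=12); attach at lengths (9/2, 6); label the merged cluster GNW
  updated: d(A,GNW)=22, d(BI,GNW)=71/2
iteration 4: select A,GNW (d=22); attach at lengths (11, 5); label the merged cluster AGNW
  updated: d(AGNW,BI)=287/8
iteration 5: select AGNW,BI (d=287/8); attach at lengths (111/16, 271/16); label the merged cluster ABGINW
final tree: ((A:11,((G:3/2,W:3/2):9/2,N:6):5):111/16,(B:1,I:1):271/16)
total length: 443/8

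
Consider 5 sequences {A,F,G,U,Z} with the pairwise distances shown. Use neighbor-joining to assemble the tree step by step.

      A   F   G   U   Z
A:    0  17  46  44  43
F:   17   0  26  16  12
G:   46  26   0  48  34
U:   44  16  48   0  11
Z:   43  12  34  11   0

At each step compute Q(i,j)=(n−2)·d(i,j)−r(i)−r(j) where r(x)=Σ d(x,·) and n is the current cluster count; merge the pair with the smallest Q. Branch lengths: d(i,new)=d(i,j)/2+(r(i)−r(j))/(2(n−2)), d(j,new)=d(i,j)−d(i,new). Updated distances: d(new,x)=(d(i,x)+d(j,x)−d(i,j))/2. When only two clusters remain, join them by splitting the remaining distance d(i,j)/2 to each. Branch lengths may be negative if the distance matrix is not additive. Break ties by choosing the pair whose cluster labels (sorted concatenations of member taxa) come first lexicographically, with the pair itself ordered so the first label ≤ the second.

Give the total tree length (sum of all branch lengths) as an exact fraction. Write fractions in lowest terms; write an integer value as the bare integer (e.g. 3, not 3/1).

1. join U+Z (d=11, Q=-186) ⇒ UZ; edges |U|=26/3, |Z|=7/3
  updated: d(A,UZ)=38, d(F,UZ)=17/2, d(G,UZ)=71/2
2. join A+F (d=17, Q=-237/2) ⇒ AF; edges |A|=167/8, |F|=-31/8
  updated: d(AF,G)=55/2, d(AF,UZ)=59/4
3. join AF+G (d=55/2, Q=-311/4) ⇒ AFG; edges |AF|=27/8, |G|=193/8
  updated: d(AFG,UZ)=91/8
4. join AFG+UZ (d=91/8) ⇒ AFGUZ; edges |AFG|=91/16, |UZ|=91/16
final tree: (((A:167/8,F:-31/8):27/8,G:193/8):91/16,(U:26/3,Z:7/3):91/16)
total length: 535/8

535/8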